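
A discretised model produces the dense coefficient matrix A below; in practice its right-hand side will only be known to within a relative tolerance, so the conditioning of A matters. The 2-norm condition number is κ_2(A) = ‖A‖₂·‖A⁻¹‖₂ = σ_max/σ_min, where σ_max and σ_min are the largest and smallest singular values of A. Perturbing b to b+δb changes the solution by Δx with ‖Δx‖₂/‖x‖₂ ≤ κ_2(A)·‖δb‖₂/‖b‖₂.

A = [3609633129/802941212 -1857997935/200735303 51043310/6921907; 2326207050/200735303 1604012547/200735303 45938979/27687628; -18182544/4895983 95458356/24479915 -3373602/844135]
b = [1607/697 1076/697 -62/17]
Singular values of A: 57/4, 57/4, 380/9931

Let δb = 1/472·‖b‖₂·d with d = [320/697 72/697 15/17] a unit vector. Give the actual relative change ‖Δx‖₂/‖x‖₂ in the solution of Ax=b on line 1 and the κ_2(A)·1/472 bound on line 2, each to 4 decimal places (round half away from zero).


σ_max = 57/4, σ_min = 380/9931
κ = σ_max/σ_min = (57/4)/(380/9931) = 372.4125
bound on ‖Δx‖/‖x‖: κ·ε = 372.4125·1/472 = 0.7890
solve Ax = b  →  x = [21.8340 -22.8239 -41.6463]
‖b‖ = 4.5826, ‖x‖ = 52.2692
δb = ε·‖b‖·d = [0.0045 0.0010 0.0086]; solving A·Δx = δb gives ‖Δx‖ = 0.2537
dividing the unrounded norms, ‖Δx‖/‖x‖ = 0.0049
so the bound overstates the realised error by a factor of ≈ 162.5366 (computed from the unrounded values)

0.0049
0.7890


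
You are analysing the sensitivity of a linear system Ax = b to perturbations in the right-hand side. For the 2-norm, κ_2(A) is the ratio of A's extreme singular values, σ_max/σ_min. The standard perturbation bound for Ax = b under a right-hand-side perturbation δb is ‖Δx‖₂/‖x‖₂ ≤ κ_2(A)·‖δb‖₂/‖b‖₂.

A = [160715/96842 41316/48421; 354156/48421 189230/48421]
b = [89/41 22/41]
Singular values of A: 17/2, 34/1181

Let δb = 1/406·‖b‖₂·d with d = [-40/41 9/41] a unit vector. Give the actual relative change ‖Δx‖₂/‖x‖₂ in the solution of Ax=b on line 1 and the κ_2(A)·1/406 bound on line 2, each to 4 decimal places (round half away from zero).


σ_max = 17/2, σ_min = 34/1181
κ_2(A) = (17/2) / (34/1181) = 295.2500
κ_2(A)·‖δb‖/‖b‖ = 0.7272
solve Ax = b  →  x = [32.7958 -61.2422]
2-norm of b is 2.2361; of x, 69.4707
re-solving with b+δb shifts x by Δx of norm 0.1913
dividing the unrounded norms, ‖Δx‖/‖x‖ = 0.0028
so the bound overstates the realised error by a factor of ≈ 264.0800 (computed from the unrounded values)

0.0028
0.7272


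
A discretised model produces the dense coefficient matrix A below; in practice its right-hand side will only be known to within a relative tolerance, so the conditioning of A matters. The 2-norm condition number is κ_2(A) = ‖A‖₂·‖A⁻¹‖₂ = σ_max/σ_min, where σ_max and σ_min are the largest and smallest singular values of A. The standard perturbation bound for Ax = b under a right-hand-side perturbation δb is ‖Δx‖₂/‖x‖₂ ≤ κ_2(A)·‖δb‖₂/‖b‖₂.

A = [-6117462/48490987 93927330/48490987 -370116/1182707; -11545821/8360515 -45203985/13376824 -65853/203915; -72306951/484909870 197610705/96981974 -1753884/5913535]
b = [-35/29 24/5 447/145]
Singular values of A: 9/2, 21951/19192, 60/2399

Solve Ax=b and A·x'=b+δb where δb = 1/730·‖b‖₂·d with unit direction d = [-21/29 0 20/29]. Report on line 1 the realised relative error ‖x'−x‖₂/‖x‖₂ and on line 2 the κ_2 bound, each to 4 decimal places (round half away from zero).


σ_max = 9/2, σ_min = 60/2399
κ_2(A) = (9/2) / (60/2399) = 179.9250
worst-case relative error ≤ 179.9250 × 1/730 = 0.2465
solve Ax = b  →  x = [-58.2272 12.4178 104.1925]
‖b‖ = 5.8310, ‖x‖ = 120.0028
Δx = A⁻¹·δb where δb = 1/730·5.8310·d; ‖Δx‖ = 0.3194
realised ‖Δx‖/‖x‖ = 0.0027
tightness: 0.0027 against a bound of 0.2465 (unrounded ratio ≈ 0.0108)

0.0027
0.2465


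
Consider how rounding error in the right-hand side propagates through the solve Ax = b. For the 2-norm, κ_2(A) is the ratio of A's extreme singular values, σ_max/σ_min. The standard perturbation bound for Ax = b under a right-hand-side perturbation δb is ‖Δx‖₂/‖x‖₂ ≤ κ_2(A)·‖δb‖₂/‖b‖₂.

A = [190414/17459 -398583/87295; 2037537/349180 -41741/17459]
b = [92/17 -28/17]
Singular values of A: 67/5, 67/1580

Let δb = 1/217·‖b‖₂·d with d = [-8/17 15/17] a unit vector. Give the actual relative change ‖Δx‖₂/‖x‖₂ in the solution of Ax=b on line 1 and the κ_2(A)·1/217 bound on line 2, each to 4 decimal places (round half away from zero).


largest singular value 67/5, smallest 67/1580
κ_2(A) = (67/5) / (67/1580) = 316.0000
bound on ‖Δx‖/‖x‖: κ·ε = 316.0000·1/217 = 1.4562
solve Ax = b  →  x = [-36.0046 -87.1871]
2-norm of b is 5.6569; of x, 94.3288
δb = ε·‖b‖·d = [-0.0123 0.0230]; solving A·Δx = δb gives ‖Δx‖ = 0.6147
realised ‖Δx‖/‖x‖ = 0.0065
realised/bound (from unrounded values) ≈ 0.0045

0.0065
1.4562


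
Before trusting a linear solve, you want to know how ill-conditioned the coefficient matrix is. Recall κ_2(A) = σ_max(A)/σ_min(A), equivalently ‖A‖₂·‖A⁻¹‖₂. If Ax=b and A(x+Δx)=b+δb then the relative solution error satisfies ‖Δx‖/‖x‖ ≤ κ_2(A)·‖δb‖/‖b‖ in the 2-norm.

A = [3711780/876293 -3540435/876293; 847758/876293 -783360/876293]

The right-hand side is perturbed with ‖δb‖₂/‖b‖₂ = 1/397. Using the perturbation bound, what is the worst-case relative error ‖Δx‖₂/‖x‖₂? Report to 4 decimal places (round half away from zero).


0.7426

AᵀA = [297360036/15751901 -283193820/15751901; -283193820/15751901 269714925/15751901]; tr = 19554309/543169, det = 8100/543169
solving λ² − 19554309/543169·λ + 8100/543169 = 0 gives λ = 36, 225/543169
κ_2(A) = √(λ_max/λ_min) = √(36 / (225/543169)) = 294.8000
worst-case relative error ≤ 294.8000 × 1/397 = 0.7426


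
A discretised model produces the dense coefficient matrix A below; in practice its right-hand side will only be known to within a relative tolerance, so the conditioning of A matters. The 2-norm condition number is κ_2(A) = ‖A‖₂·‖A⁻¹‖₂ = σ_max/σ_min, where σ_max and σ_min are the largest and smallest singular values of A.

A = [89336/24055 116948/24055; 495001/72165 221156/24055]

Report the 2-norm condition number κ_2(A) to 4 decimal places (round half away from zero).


212.2500

M = AᵀA = [219276317/3604005 97450132/1201335; 97450132/1201335 43312672/400445]. tr(M)=121818073/720801, det(M)=456976/720801
eigenvalues of AᵀA: λ = (tr ± √(tr²−4·det))/2 = 169, 2704/720801
κ_2(A) = √(λ_max/λ_min) = √(169 / (2704/720801)) = 212.2500


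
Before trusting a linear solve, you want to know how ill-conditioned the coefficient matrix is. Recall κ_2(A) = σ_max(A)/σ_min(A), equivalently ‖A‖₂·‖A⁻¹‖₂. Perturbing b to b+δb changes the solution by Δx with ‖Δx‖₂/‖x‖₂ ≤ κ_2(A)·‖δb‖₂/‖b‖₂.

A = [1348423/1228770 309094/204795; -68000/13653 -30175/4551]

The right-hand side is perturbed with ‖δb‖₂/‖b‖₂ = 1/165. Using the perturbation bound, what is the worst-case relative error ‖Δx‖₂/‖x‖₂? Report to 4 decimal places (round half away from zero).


form AᵀA = [23362667809/898200900 2595771701/74850075; 2595771701/74850075 1153696381/24950025] with trace 2595829501/35928036 and determinant 2088025/35928036
solving λ² − 2595829501/35928036·λ + 2088025/35928036 = 0 gives λ = 289/4, 7225/8982009
κ = σ_max/σ_min = (17/2)/(85/2997) = 299.7000
worst-case relative error ≤ 299.7000 × 1/165 = 1.8164

1.8164


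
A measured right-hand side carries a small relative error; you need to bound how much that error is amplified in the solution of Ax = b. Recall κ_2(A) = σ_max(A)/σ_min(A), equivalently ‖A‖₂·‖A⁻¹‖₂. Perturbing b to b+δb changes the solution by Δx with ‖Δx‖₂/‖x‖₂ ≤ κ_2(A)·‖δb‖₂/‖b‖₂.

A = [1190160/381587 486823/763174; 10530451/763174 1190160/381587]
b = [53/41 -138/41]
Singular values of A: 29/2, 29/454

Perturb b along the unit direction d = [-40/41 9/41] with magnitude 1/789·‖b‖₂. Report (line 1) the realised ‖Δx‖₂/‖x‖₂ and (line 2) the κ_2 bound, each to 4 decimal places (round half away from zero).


0.0023
0.2877

from the listed singular values, σ₁ = 29/2, σ_n = 29/454
κ = σ_max/σ_min = (29/2)/(29/454) = 227.0000
worst-case relative error ≤ 227.0000 × 1/789 = 0.2877
solve Ax = b  →  x = [6.6712 -30.5921]
‖b‖ = 3.6056, ‖x‖ = 31.3110
Δx = A⁻¹·δb where δb = 1/789·3.6056·d; ‖Δx‖ = 0.0715
realised ‖Δx‖/‖x‖ = 0.0023
tightness: 0.0023 against a bound of 0.2877 (unrounded ratio ≈ 0.0079)


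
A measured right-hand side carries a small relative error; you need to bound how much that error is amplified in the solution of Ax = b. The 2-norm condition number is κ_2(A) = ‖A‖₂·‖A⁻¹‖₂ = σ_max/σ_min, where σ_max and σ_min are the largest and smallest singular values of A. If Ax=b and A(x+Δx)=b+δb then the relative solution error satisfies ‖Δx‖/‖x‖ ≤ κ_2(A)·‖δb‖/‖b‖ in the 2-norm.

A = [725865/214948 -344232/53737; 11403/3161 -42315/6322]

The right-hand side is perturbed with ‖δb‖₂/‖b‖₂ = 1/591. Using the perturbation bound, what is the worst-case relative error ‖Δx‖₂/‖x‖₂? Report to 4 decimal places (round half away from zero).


form AᵀA = [1341416601/54937744 -314364645/6867218; -314364645/6867218 1178899281/13734436] with trace 20958525/190096 and determinant 194481/760384
solving λ² − 20958525/190096·λ + 194481/760384 = 0 gives λ = 441/4, 441/190096
so κ_2 = √((441/4) / (441/190096)) = 218.0000
κ_2(A)·‖δb‖/‖b‖ = 0.3689

0.3689


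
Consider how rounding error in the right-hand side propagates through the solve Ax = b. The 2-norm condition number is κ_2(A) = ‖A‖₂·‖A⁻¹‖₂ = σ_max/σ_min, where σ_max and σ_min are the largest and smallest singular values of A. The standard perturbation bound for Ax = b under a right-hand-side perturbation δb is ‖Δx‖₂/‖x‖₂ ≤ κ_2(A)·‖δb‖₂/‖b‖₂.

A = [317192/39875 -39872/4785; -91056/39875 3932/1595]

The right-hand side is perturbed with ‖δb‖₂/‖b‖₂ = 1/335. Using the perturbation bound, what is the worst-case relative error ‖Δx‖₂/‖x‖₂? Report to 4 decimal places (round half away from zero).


0.7388

form AᵀA = [6008384/87725 -3785152/52635; -3785152/52635 2384720/31581] with trace 3920464/27225 and determinant 1024/3025
solving λ² − 3920464/27225·λ + 1024/3025 = 0 gives λ = 144, 64/27225
so κ_2 = √(144 / (64/27225)) = 247.5000
κ_2(A)·‖δb‖/‖b‖ = 0.7388


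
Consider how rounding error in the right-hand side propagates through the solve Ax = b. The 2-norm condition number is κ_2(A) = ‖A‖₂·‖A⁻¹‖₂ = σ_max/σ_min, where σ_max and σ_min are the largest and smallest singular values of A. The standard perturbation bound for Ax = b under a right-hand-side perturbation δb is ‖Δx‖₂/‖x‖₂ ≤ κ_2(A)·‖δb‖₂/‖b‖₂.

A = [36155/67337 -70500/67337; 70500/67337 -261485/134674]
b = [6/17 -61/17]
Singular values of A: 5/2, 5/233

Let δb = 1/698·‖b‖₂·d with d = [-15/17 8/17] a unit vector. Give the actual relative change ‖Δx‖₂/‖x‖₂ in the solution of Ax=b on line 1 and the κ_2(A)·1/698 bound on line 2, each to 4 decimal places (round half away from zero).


σ_max = 5/2, σ_min = 5/233
condition number: (5/2) ÷ (5/233) = 116.5000
perturbation bound = 116.5000·1/698 = 0.1669
solve Ax = b  →  x = [-82.8000 -42.8000]
2-norm of b is 3.6056; of x, 93.2077
δb = ε·‖b‖·d = [-0.0046 0.0024]; solving A·Δx = δb gives ‖Δx‖ = 0.2407
dividing the unrounded norms, ‖Δx‖/‖x‖ = 0.0026
so the bound overstates the realised error by a factor of ≈ 64.6279 (computed from the unrounded values)

0.0026
0.1669


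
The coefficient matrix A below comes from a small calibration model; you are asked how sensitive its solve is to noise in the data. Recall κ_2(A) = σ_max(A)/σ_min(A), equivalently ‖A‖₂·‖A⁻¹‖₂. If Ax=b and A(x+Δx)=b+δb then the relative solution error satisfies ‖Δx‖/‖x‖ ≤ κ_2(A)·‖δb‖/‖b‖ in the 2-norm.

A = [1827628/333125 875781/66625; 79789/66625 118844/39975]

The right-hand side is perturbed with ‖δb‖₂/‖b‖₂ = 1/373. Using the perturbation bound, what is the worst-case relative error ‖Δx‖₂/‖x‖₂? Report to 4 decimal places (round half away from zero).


1.0054

M = AᵀA = [2081725889/66015625 2997541184/39609375; 2997541184/39609375 4316495329/23765625]. tr(M)=749395954/3515625, det(M)=28398241/87890625
char-poly roots: 5329/25 and 5329/3515625
κ_2(A) = √(λ_max/λ_min) = √((5329/25) / (5329/3515625)) = 375.0000
worst-case relative error ≤ 375.0000 × 1/373 = 1.0054


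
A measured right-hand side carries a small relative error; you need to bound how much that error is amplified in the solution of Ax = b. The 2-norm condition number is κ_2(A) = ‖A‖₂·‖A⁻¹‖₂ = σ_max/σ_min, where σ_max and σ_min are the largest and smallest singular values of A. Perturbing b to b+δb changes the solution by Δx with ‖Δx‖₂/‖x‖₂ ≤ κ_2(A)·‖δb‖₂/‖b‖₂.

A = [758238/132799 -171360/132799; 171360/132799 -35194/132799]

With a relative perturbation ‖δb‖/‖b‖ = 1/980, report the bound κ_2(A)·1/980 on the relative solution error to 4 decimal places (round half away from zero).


0.2418

AᵀA = [359481924/10491121 -80881920/10491121; -80881920/10491121 18205156/10491121]; tr = 224680/6241, det = 144/6241
char-poly roots: 36 and 4/6241
so κ_2 = √(36 / (4/6241)) = 237.0000
κ_2(A)·‖δb‖/‖b‖ = 0.2418


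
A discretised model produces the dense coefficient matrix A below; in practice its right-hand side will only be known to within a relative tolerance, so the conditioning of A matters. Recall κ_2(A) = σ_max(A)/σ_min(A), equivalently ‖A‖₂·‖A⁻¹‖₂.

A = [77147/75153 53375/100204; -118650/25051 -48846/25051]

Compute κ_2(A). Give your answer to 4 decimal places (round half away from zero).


52.8750

form AᵀA = [78912589/3359889 43821925/4479852; 43821925/4479852 24404401/5973136] with trace 8770657/318096 and determinant 2401/8836
eigenvalues of AᵀA: λ = (tr ± √(tr²−4·det))/2 = 441/16, 196/19881
κ_2(A) = √(λ_max/λ_min) = √((441/16) / (196/19881)) = 52.8750


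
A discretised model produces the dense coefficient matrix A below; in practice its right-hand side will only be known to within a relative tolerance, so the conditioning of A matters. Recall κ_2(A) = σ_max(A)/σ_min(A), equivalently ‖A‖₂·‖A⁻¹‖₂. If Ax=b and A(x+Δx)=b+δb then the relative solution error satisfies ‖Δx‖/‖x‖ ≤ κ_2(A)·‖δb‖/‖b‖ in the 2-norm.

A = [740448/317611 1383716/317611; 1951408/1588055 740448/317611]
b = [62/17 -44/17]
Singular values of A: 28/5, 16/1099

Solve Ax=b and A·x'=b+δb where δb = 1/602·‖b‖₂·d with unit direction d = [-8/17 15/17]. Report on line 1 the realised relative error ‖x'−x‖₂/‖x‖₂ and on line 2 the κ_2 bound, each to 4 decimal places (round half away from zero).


from the listed singular values, σ₁ = 28/5, σ_n = 16/1099
condition number: (28/5) ÷ (16/1099) = 384.6500
worst-case relative error ≤ 384.6500 × 1/602 = 0.6390
solve Ax = b  →  x = [242.5945 -128.9790]
2-norm of b is 4.4721; of x, 274.7502
δb = ε·‖b‖·d = [-0.0035 0.0066]; solving A·Δx = δb gives ‖Δx‖ = 0.5103
relative error = 0.0019
tightness: 0.0019 against a bound of 0.6390 (unrounded ratio ≈ 0.0029)

0.0019
0.6390


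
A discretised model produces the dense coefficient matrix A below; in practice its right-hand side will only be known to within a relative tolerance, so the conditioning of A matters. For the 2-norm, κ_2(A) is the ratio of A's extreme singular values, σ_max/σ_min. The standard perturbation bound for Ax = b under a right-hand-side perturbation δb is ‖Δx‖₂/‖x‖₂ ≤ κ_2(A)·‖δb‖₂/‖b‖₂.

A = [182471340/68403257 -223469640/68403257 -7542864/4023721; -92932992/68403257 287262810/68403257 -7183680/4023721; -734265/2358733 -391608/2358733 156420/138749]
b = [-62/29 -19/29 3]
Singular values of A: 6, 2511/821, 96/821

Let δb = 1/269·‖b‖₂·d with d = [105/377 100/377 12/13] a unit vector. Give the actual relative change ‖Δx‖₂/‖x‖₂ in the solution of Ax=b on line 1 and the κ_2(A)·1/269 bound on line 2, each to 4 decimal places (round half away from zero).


0.0069
0.1908

largest singular value 6, smallest 96/821
condition number: 6 ÷ (96/821) = 51.3125
worst-case relative error ≤ 51.3125 × 1/269 = 0.1908
solve Ax = b  →  x = [13.5197 7.3994 7.4840]
‖b‖ = 3.7417, ‖x‖ = 17.1331
re-solving with b+δb shifts x by Δx of norm 0.1190
dividing the unrounded norms, ‖Δx‖/‖x‖ = 0.0069
so the bound overstates the realised error by a factor of ≈ 27.4740 (computed from the unrounded values)


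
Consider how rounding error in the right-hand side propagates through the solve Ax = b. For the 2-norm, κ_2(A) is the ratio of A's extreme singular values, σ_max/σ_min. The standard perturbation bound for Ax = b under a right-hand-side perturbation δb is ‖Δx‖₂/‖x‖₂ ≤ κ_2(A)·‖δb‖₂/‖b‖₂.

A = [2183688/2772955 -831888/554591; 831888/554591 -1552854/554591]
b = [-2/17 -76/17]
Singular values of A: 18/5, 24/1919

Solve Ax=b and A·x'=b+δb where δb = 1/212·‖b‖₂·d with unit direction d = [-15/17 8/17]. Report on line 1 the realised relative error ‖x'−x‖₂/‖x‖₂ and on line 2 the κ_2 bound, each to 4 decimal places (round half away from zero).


0.0105
1.3578

from the listed singular values, σ₁ = 18/5, σ_n = 24/1919
condition number: (18/5) ÷ (24/1919) = 287.8500
bound on ‖Δx‖/‖x‖: κ·ε = 287.8500·1/212 = 1.3578
solve Ax = b  →  x = [-141.6258 -74.2745]
2-norm of b is 4.4721; of x, 159.9205
re-solving with b+δb shifts x by Δx of norm 1.6867
realised ‖Δx‖/‖x‖ = 0.0105
realised/bound (from unrounded values) ≈ 0.0078


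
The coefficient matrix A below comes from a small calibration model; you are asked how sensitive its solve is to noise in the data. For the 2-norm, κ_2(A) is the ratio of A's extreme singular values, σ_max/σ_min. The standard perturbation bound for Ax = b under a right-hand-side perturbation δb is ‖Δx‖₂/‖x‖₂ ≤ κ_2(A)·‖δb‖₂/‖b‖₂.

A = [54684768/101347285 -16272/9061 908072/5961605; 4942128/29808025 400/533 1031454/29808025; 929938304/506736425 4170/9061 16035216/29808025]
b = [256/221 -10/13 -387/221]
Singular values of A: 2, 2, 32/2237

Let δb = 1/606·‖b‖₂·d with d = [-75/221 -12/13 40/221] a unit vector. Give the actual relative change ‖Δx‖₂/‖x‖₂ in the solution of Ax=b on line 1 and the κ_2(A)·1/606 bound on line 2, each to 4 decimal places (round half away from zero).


0.2307
0.2307

largest singular value 2, smallest 32/2237
κ_2(A) = 2 / (32/2237) = 139.8125
worst-case relative error ≤ 139.8125 × 1/606 = 0.2307
solve Ax = b  →  x = [-0.6790 -0.8659 -0.1980]
‖b‖ = 2.2361, ‖x‖ = 1.1180
Δx = A⁻¹·δb where δb = 1/606·2.2361·d; ‖Δx‖ = 0.2579
dividing the unrounded norms, ‖Δx‖/‖x‖ = 0.2307
tightness: 0.2307 against a bound of 0.2307; the bound is attained (ratio 1)


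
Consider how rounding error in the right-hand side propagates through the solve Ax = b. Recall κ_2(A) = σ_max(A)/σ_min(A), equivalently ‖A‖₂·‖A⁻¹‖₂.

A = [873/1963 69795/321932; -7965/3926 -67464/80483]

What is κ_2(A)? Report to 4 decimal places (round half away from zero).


M = AᵀA = [66489741/15413476 27698355/15413476; 27698355/15413476 46218681/61653904]. tr(M)=1847205/364816, det(M)=6561/1459264
char-poly roots: 81/16 and 81/91204
σ_max=√(81/16)=(9/4), σ_min=√(81/91204)=(9/302) → κ = 75.5000

75.5000


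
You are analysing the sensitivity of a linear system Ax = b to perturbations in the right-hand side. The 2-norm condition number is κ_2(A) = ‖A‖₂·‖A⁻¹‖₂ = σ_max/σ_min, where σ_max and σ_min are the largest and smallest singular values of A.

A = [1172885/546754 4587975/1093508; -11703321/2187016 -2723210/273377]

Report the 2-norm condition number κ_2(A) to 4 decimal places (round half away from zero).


138.5440

form AᵀA = [940699822489/28302005824 220424661765/3537750728; 220424661765/3537750728 826647798025/7075501456] with trace 14696508701/97930816 and determinant 1838265625/1566893056
char-poly roots: 2401/16 and 765625/97930816
σ_max=√(2401/16)=(49/4), σ_min=√(765625/97930816)=(875/9896) → κ = 138.5440


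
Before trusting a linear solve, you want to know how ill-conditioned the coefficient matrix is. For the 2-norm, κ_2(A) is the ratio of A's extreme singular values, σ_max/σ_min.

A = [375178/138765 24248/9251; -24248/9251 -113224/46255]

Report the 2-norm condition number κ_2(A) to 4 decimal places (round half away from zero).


107.2500

form AᵀA = [324673924/22896225 4122160/305283; 4122160/305283 32721536/2544025] with trace 736228/27225 and determinant 43264/680625
char-poly roots: 676/25 and 64/27225
so κ_2 = √((676/25) / (64/27225)) = 107.2500


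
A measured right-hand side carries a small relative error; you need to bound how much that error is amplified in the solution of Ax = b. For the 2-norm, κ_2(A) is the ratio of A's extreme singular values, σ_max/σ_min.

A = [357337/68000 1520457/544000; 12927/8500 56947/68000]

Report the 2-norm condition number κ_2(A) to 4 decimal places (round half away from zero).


AᵀA = [13024433/435200 2222793/139264; 2222793/139264 237114257/27852800]; tr = 62981057/1638400, det = 923521/40960000
λ_max, λ_min = (62981057/1638400 ± √158654857813929/107374182400)/2 = 961/25, 961/1638400
κ_2(A) = √(λ_max/λ_min) = √((961/25) / (961/1638400)) = 256.0000

256.0000


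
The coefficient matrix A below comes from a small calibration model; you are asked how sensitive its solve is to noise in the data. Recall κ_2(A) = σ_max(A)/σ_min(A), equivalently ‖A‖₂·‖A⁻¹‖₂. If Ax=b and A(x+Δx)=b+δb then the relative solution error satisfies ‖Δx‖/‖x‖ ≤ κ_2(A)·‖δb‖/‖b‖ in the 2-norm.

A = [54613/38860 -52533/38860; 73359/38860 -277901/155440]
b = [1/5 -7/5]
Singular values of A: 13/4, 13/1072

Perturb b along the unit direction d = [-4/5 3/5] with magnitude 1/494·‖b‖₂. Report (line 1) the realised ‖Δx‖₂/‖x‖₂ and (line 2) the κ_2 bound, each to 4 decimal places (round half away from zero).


0.0029
0.5425

σ_max = 13/4, σ_min = 13/1072
κ_2(A) = (13/4) / (13/1072) = 268.0000
bound on ‖Δx‖/‖x‖: κ·ε = 268.0000·1/494 = 0.5425
solve Ax = b  →  x = [-57.0928 -59.5013]
‖b‖₂ = 1.4142 and ‖x‖₂ = 82.4621
Δx = A⁻¹·δb where δb = 1/494·1.4142·d; ‖Δx‖ = 0.2361
relative error = 0.0029
realised/bound (from unrounded values) ≈ 0.0053


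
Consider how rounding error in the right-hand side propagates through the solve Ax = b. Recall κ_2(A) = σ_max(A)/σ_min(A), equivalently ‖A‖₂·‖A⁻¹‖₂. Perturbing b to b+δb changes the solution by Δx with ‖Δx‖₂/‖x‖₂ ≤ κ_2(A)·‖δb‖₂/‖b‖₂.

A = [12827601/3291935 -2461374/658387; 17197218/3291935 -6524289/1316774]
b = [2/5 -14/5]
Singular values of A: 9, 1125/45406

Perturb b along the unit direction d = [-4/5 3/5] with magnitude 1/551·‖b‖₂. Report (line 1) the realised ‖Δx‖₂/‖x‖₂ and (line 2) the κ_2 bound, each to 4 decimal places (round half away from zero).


σ_max = 9, σ_min = 1125/45406
condition number: 9 ÷ (1125/45406) = 363.2480
κ_2(A)·‖δb‖/‖b‖ = 0.6593
solve Ax = b  →  x = [-55.8311 -58.3004]
‖b‖ = 2.8284, ‖x‖ = 80.7221
re-solving with b+δb shifts x by Δx of norm 0.2072
relative error = 0.0026
realised/bound (from unrounded values) ≈ 0.0039

0.0026
0.6593


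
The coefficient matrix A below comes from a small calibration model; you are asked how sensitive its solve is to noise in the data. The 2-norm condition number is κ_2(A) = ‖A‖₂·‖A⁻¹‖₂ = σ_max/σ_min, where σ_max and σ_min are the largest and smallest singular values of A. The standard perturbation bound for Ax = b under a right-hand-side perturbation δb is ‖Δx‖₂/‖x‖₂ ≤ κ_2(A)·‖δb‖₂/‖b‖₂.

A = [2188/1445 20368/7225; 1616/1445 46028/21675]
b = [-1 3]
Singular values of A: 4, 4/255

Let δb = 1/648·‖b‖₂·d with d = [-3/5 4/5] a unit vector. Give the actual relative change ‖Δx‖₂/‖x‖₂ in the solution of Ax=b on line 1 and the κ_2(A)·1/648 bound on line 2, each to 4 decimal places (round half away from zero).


0.0016
0.3935

largest singular value 4, smallest 4/255
κ = σ_max/σ_min = 4/(4/255) = 255.0000
bound on ‖Δx‖/‖x‖: κ·ε = 255.0000·1/648 = 0.3935
solve Ax = b  →  x = [-168.6324 90.2206]
‖b‖ = 3.1623, ‖x‖ = 191.2502
Δx = A⁻¹·δb where δb = 1/648·3.1623·d; ‖Δx‖ = 0.3111
dividing the unrounded norms, ‖Δx‖/‖x‖ = 0.0016
realised/bound (from unrounded values) ≈ 0.0041


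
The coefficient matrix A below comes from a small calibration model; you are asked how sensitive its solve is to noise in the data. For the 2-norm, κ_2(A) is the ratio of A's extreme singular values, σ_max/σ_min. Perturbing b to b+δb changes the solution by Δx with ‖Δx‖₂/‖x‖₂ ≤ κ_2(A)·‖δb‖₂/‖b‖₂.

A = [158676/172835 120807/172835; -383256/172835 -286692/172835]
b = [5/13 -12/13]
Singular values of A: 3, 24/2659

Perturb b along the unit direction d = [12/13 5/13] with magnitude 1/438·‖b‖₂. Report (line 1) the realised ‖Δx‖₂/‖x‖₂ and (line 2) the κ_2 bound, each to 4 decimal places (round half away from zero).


0.7588
0.7588

largest singular value 3, smallest 24/2659
condition number: 3 ÷ (24/2659) = 332.3750
worst-case relative error ≤ 332.3750 × 1/438 = 0.7588
solve Ax = b  →  x = [0.2667 0.2000]
‖b‖ = 1.0000, ‖x‖ = 0.3333
Δx = A⁻¹·δb where δb = 1/438·1.0000·d; ‖Δx‖ = 0.2529
relative error = 0.7588
tightness: 0.7588 against a bound of 0.7588; the bound is attained (ratio 1)


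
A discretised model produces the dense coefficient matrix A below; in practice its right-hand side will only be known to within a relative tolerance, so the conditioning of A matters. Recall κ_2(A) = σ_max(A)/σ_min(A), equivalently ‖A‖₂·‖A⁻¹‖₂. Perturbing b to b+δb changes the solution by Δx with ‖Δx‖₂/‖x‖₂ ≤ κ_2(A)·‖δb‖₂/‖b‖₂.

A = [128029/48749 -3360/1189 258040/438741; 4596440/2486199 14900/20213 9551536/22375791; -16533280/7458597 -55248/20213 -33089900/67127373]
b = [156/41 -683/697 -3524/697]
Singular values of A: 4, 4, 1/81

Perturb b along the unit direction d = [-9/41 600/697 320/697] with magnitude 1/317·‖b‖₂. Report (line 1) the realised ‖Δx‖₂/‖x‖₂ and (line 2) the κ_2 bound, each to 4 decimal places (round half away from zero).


from the listed singular values, σ₁ = 4, σ_n = 1/81
condition number: 4 ÷ (1/81) = 324.0000
perturbation bound = 324.0000·1/317 = 1.0221
solve Ax = b  →  x = [72.3331 0.1466 -315.8251]
‖b‖ = 6.4031, ‖x‖ = 324.0024
re-solving with b+δb shifts x by Δx of norm 1.6361
realised ‖Δx‖/‖x‖ = 0.0050
realised/bound (from unrounded values) ≈ 0.0049

0.0050
1.0221


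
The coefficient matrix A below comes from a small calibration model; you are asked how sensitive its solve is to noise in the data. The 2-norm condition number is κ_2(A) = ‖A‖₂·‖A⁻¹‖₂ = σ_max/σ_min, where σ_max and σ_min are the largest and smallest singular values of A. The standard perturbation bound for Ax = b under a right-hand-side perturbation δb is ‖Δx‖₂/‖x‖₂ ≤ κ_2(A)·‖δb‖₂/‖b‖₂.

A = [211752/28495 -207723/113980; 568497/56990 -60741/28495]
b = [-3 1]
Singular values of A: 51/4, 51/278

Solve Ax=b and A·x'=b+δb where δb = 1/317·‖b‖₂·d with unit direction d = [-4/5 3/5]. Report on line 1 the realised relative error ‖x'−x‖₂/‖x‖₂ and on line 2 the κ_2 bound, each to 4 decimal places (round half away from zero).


0.0033
0.2192

from the listed singular values, σ₁ = 51/4, σ_n = 51/278
condition number: (51/4) ÷ (51/278) = 69.5000
κ_2(A)·‖δb‖/‖b‖ = 0.2192
solve Ax = b  →  x = [3.5132 15.9713]
‖b‖₂ = 3.1623 and ‖x‖₂ = 16.3531
with δb = [-0.0080 0.0060], A·Δx = δb → ‖Δx‖ = 0.0544
realised ‖Δx‖/‖x‖ = 0.0033
realised/bound (from unrounded values) ≈ 0.0152


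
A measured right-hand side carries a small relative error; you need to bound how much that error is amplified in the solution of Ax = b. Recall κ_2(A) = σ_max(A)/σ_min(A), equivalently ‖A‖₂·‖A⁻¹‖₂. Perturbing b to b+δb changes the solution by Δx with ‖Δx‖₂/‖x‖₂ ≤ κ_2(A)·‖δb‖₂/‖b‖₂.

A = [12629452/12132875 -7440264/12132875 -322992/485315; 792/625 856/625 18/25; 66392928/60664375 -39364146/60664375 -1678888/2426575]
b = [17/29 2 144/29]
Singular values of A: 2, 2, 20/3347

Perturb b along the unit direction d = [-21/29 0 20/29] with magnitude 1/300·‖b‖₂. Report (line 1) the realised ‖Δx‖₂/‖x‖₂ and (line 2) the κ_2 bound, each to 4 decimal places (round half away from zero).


0.0060
1.1157

from the listed singular values, σ₁ = 2, σ_n = 20/3347
condition number: 2 ÷ (20/3347) = 334.7000
bound on ‖Δx‖/‖x‖: κ·ε = 334.7000·1/300 = 1.1157
solve Ax = b  →  x = [86.4884 -289.3888 401.0400]
‖b‖ = 5.3852, ‖x‖ = 502.0550
re-solving with b+δb shifts x by Δx of norm 3.0040
realised ‖Δx‖/‖x‖ = 0.0060
realised/bound (from unrounded values) ≈ 0.0054


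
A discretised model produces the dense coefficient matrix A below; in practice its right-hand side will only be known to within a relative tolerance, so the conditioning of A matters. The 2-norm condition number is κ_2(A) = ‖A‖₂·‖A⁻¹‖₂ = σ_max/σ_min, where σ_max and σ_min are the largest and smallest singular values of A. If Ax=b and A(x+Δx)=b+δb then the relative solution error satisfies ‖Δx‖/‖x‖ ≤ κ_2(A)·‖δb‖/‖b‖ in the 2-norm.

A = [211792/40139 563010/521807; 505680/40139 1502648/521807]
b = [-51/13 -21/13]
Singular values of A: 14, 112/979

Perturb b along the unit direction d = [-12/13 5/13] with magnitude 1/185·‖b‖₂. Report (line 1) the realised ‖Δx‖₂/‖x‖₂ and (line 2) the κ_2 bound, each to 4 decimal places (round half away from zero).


largest singular value 14, smallest 112/979
condition number: 14 ÷ (112/979) = 122.3750
perturbation bound = 122.3750·1/185 = 0.6615
solve Ax = b  →  x = [-5.9654 25.5366]
2-norm of b is 4.2426; of x, 26.2241
δb = ε·‖b‖·d = [-0.0212 0.0088]; solving A·Δx = δb gives ‖Δx‖ = 0.2005
realised ‖Δx‖/‖x‖ = 0.0076
tightness: 0.0076 against a bound of 0.6615 (unrounded ratio ≈ 0.0116)

0.0076
0.6615


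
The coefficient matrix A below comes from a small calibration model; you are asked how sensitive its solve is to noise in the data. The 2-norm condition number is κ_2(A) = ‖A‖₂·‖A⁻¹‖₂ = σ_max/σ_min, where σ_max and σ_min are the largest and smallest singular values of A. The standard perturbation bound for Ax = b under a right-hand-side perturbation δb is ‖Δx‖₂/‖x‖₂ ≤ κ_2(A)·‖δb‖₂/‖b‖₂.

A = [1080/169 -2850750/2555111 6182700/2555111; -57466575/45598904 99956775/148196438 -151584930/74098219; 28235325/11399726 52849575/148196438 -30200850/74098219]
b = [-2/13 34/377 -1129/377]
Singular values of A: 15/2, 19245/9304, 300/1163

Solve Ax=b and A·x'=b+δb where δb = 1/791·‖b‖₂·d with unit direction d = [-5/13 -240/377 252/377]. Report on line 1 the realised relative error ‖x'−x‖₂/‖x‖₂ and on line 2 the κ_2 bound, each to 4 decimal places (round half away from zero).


from the listed singular values, σ₁ = 15/2, σ_n = 300/1163
condition number: (15/2) ÷ (300/1163) = 29.0750
perturbation bound = 29.0750·1/791 = 0.0368
solve Ax = b  →  x = [-0.4950 -7.4805 -2.2055]
2-norm of b is 3.0000; of x, 7.8145
re-solving with b+δb shifts x by Δx of norm 0.0147
relative error = 0.0019
tightness: 0.0019 against a bound of 0.0368 (unrounded ratio ≈ 0.0512)

0.0019
0.0368


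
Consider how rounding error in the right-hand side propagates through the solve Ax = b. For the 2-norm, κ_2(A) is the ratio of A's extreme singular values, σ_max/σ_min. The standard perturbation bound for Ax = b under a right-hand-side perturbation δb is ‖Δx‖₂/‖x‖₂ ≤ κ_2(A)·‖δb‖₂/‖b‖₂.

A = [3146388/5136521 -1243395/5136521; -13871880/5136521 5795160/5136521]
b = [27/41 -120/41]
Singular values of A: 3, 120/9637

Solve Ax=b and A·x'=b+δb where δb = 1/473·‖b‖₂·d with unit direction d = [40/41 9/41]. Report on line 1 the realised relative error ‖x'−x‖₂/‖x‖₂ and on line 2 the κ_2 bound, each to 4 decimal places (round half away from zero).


0.5094
0.5094

from the listed singular values, σ₁ = 3, σ_n = 120/9637
κ_2(A) = 3 / (120/9637) = 240.9250
worst-case relative error ≤ 240.9250 × 1/473 = 0.5094
solve Ax = b  →  x = [0.9231 -0.3846]
‖b‖ = 3.0000, ‖x‖ = 1.0000
re-solving with b+δb shifts x by Δx of norm 0.5094
dividing the unrounded norms, ‖Δx‖/‖x‖ = 0.5094
tightness: 0.5094 against a bound of 0.5094; the bound is attained (ratio 1)


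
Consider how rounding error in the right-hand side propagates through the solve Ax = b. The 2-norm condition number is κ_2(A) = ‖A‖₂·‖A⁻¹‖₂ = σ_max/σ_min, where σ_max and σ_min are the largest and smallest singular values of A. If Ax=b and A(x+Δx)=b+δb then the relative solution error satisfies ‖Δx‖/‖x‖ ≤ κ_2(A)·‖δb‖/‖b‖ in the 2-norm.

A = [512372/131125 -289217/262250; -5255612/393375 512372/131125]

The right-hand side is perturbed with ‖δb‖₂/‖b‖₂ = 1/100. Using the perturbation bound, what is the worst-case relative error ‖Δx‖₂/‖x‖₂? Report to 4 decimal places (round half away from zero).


M = AᵀA = [239873464736/1237951125 -23320867766/412650375; -23320867766/412650375 9069973909/550200500]. tr(M)=8328988993/39614436, det(M)=2829124/9903609
λ_max, λ_min = (8328988993/39614436 ± √69370264459089009025/1569303539598096)/2 = 841/4, 13456/9903609
so κ_2 = √((841/4) / (13456/9903609)) = 393.3750
worst-case relative error ≤ 393.3750 × 1/100 = 3.9338

3.9338


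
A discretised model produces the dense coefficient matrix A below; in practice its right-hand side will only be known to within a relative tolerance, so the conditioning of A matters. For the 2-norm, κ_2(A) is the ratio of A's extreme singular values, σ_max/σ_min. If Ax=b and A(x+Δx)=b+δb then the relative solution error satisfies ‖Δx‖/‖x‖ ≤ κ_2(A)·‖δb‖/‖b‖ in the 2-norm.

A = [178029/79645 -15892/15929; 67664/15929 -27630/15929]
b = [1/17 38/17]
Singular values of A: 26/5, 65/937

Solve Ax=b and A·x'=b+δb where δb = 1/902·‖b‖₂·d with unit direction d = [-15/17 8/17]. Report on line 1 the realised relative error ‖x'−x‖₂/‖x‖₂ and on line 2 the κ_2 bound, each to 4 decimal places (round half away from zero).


0.0025
0.0831

σ_max = 26/5, σ_min = 65/937
condition number: (26/5) ÷ (65/937) = 74.9600
worst-case relative error ≤ 74.9600 × 1/902 = 0.0831
solve Ax = b  →  x = [5.8994 13.1586]
‖b‖ = 2.2361, ‖x‖ = 14.4205
with δb = [-0.0022 0.0012], A·Δx = δb → ‖Δx‖ = 0.0357
dividing the unrounded norms, ‖Δx‖/‖x‖ = 0.0025
tightness: 0.0025 against a bound of 0.0831 (unrounded ratio ≈ 0.0298)


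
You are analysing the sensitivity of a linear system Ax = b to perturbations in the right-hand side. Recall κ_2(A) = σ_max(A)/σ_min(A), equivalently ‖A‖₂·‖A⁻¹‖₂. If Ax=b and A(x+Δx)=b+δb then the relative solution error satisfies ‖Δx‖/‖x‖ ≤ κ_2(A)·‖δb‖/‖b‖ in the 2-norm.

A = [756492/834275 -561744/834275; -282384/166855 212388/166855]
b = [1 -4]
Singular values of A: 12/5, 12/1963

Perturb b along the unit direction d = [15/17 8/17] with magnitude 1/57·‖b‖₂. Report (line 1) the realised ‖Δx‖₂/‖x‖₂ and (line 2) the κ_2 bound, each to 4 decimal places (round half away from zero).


0.0723
6.8877

largest singular value 12/5, smallest 12/1963
κ = σ_max/σ_min = (12/5)/(12/1963) = 392.6000
bound on ‖Δx‖/‖x‖: κ·ε = 392.6000·1/57 = 6.8877
solve Ax = b  →  x = [-96.8167 -131.8667]
2-norm of b is 4.1231; of x, 163.5918
re-solving with b+δb shifts x by Δx of norm 11.8328
realised ‖Δx‖/‖x‖ = 0.0723
realised/bound (from unrounded values) ≈ 0.0105


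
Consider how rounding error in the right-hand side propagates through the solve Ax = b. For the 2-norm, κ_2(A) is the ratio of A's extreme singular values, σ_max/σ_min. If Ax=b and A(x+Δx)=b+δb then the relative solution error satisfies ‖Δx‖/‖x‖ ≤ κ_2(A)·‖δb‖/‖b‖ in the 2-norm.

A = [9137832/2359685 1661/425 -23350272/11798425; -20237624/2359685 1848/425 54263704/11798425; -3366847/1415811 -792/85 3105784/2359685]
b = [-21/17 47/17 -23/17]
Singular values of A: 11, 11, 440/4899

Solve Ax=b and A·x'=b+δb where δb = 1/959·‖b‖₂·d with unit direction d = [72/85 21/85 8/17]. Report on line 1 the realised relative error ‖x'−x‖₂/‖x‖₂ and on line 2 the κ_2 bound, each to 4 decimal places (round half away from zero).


from the listed singular values, σ₁ = 11, σ_n = 440/4899
condition number: 11 ÷ (440/4899) = 122.4750
worst-case relative error ≤ 122.4750 × 1/959 = 0.1277
solve Ax = b  →  x = [-5.4481 0.1636 -9.7130]
2-norm of b is 3.3166; of x, 11.1378
δb = ε·‖b‖·d = [0.0029 0.0009 0.0016]; solving A·Δx = δb gives ‖Δx‖ = 0.0385
relative error = 0.0035
so the bound overstates the realised error by a factor of ≈ 36.9399 (computed from the unrounded values)

0.0035
0.1277


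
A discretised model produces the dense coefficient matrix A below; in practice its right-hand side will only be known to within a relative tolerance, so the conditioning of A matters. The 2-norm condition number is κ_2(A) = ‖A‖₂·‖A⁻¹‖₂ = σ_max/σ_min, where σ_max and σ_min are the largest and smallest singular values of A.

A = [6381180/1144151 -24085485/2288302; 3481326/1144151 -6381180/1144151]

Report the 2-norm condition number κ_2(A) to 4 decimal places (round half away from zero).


197.9500

form AᵀA = [182834217684/4529693809 -342774655470/4529693809; -342774655470/4529693809 2570894188425/18118775236] with trace 11426405049/62694724 and determinant 13286025/15673681
eigenvalues of AᵀA: λ = (tr ± √(tr²−4·det))/2 = 729/4, 72900/15673681
σ_max=√(729/4)=(27/2), σ_min=√(72900/15673681)=(270/3959) → κ = 197.9500


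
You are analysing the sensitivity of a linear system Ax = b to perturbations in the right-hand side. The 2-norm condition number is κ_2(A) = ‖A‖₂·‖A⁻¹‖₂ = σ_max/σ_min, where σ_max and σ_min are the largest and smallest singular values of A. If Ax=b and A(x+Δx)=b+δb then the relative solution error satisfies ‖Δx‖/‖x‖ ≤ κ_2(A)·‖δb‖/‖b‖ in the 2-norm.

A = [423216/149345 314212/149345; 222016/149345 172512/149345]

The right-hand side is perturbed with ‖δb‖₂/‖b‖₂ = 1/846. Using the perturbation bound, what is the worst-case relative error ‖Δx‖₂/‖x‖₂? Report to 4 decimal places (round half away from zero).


0.1298

M = AᵀA = [790321408/77176225 592664256/77176225; 592664256/77176225 444600592/77176225]. tr(M)=49396880/3087049, det(M)=65536/3087049
char-poly roots: 16 and 4096/3087049
κ = σ_max/σ_min = 4/(64/1757) = 109.8125
bound on ‖Δx‖/‖x‖: κ·ε = 109.8125·1/846 = 0.1298


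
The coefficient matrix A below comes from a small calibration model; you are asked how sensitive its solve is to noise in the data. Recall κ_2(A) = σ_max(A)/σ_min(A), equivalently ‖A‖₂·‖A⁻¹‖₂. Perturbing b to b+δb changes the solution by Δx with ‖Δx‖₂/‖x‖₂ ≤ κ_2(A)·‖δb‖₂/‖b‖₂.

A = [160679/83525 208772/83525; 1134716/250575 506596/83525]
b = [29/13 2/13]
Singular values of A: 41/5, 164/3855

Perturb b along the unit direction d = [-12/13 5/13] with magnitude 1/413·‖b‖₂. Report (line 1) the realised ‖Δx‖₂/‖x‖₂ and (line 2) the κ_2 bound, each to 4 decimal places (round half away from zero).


σ_max = 41/5, σ_min = 164/3855
condition number: (41/5) ÷ (164/3855) = 192.7500
κ_2(A)·‖δb‖/‖b‖ = 0.4667
solve Ax = b  →  x = [37.6829 -28.1098]
‖b‖ = 2.2361, ‖x‖ = 47.0124
re-solving with b+δb shifts x by Δx of norm 0.1273
realised ‖Δx‖/‖x‖ = 0.0027
tightness: 0.0027 against a bound of 0.4667 (unrounded ratio ≈ 0.0058)

0.0027
0.4667
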